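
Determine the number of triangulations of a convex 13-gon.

58786

The number of triangulations of a 13-gon is the Catalan number C_11 (index = sides − 2).
C_11 = C_10 · 2(2·10+1)/(10+2) = 16796 · 42/12 = 58786.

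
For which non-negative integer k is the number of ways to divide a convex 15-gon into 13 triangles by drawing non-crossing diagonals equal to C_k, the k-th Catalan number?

13

Triangulations of a convex m-gon are counted by C_{m−2}; with m = 15 this is C_13.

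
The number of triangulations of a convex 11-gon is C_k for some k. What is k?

Triangulations of a convex m-gon are counted by C_{m−2}; with m = 11 this is C_9.

9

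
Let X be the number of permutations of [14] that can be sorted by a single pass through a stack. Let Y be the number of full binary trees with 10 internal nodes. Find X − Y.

By Knuth's characterisation, the stack-sortable permutations of length 14 are the 231-avoiders, numbering C_14. So X = C_14 = 2674440.
The number of full binary trees on 10 internal nodes is the Catalan number C_10. So Y = C_10 = 16796.
X − Y = 2674440 − 16796 = 2657644.

2657644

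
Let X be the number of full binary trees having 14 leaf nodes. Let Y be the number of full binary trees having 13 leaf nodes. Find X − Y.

Full binary trees with 14 leaves have 14−1 = 13 internal nodes, so there are C_13 of them. So X = C_13 = 742900.
Full binary trees with 13 leaves have 13−1 = 12 internal nodes, so there are C_12 of them. So Y = C_12 = 208012.
X − Y = 742900 − 208012 = 534888.

534888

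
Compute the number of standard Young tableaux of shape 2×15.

Standard Young tableaux of shape 2×n are counted by C_n; here n = 15.
C_15 = C(30,15)/16 = 155117520/16 = 9694845.

9694845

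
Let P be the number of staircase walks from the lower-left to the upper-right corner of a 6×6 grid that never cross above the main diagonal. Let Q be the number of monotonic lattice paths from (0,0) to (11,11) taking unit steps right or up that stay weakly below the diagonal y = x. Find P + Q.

Sub-diagonal monotone paths from (0,0) to (6,6) biject with Dyck paths of semilength 6, giving C_6. So P = C_6 = 132.
Sub-diagonal monotone paths from (0,0) to (11,11) biject with Dyck paths of semilength 11, giving C_11. So Q = C_11 = 58786.
P + Q = 132 + 58786 = 58918.

58918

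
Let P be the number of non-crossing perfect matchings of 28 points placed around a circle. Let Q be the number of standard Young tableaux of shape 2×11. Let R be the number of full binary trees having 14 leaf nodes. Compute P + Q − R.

1990326

Pairing 28 circle points by 14 non-crossing chords gives C_14 matchings. So P = C_14 = 2674440.
By the hook-length formula (or a Dyck-path bijection), SYT of shape 2×11 number C_11. So Q = C_11 = 58786.
A full binary tree with L leaves has L−1 internal nodes and is counted by C_{L−1}; L = 14 gives C_13. So R = C_13 = 742900.
P + Q − R = 2674440 + 58786 − 742900 = 1990326.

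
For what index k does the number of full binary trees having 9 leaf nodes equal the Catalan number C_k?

8

A full binary tree with L leaves has L−1 internal nodes and is counted by C_{L−1}; L = 9 gives C_8.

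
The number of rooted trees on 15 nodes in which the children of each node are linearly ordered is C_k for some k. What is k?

Rooted ordered (plane) trees on m nodes have m−1 edges and are counted by C_{m−1}; m = 15 gives C_14.

14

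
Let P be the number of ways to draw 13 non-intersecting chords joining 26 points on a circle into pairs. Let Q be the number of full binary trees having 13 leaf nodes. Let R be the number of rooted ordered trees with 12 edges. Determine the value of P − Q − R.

326876

Non-crossing perfect matchings of 2n points on a circle are counted by C_n; with 26 points, n = 13. So P = C_13 = 742900.
A full binary tree with L leaves has L−1 internal nodes and is counted by C_{L−1}; L = 13 gives C_12. So Q = C_12 = 208012.
A rooted plane tree with 12 edges has 13 nodes, and the count is C_12. So R = C_12 = 208012.
P − Q − R = 742900 − 208012 − 208012 = 326876.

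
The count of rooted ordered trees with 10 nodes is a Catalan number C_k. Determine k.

9

Rooted ordered (plane) trees on m nodes have m−1 edges and are counted by C_{m−1}; m = 10 gives C_9.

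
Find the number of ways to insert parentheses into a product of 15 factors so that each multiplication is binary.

2674440

Ways to associate a product of 15 factors correspond to binary trees on 15 leaves, so the count is C_14.
C_14 = C_13 · 2(2·13+1)/(13+2) = 742900 · 54/15 = 2674440.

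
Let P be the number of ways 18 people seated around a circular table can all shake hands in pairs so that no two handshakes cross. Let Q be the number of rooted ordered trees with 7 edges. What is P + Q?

With 18 = 2·9 people, non-crossing handshake pairings are non-crossing perfect matchings on a circle, counted by C_9. So P = C_9 = 4862.
Rooted ordered trees with n edges are counted by C_n; here n = 7. So Q = C_7 = 429.
P + Q = 4862 + 429 = 5291.

5291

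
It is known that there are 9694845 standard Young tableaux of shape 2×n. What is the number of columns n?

15

Standard Young tableaux of shape 2×n are counted by C_n. The Catalan number equal to 9694845 is C_15.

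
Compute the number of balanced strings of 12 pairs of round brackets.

208012

With 12 pairs the number of balanced bracket strings is the Catalan number C_12.
C_12 = C(24,12)/13 = 2704156/13 = 208012.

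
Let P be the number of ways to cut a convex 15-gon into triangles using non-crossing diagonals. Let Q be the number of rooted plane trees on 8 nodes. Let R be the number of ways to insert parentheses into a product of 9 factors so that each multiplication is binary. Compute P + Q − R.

741899

The number of triangulations of a 15-gon is the Catalan number C_13 (index = sides − 2). So P = C_13 = 742900.
Rooted ordered (plane) trees on m nodes have m−1 edges and are counted by C_{m−1}; m = 8 gives C_7. So Q = C_7 = 429.
Ways to associate a product of 9 factors correspond to binary trees on 9 leaves, so the count is C_8. So R = C_8 = 1430.
P + Q − R = 742900 + 429 − 1430 = 741899.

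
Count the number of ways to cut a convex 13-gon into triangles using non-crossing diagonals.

58786

The number of triangulations of a 13-gon is the Catalan number C_11 (index = sides − 2).
C_11 = C(22,11)/12 = 705432/12 = 58786.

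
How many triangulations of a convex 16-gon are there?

2674440

The number of triangulations of a 16-gon is the Catalan number C_14 (index = sides − 2).
C_14 = C(28,14)/15 = 40116600/15 = 2674440.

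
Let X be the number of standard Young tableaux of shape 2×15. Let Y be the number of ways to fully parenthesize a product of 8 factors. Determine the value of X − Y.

9694416

By the hook-length formula (or a Dyck-path bijection), SYT of shape 2×15 number C_15. So X = C_15 = 9694845.
Bracketing 8 factors into binary products is counted by C_{8−1} = C_7. So Y = C_7 = 429.
X − Y = 9694845 − 429 = 9694416.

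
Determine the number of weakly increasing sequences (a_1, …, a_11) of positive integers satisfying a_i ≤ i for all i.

Such sub-staircase sequences of length n are counted by C_n; here n = 11.
C_11 = C(22,11)/12 = 705432/12 = 58786.

58786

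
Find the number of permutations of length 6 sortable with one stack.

Stack-sortable permutations are exactly the 231-avoiding ones, counted by C_n; here n = 6.
C_6 = C_5 · 2(2·5+1)/(5+2) = 42 · 22/7 = 132.

132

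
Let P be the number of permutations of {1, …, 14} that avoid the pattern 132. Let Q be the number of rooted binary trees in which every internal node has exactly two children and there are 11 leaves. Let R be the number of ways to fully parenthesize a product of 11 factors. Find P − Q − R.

2640848

Permutations of [n] avoiding any single length-3 pattern are counted by C_n; here n = 14. So P = C_14 = 2674440.
Full binary trees with 11 leaves have 11−1 = 10 internal nodes, so there are C_10 of them. So Q = C_10 = 16796.
Parenthesizations of m factors correspond to full binary trees with m leaves, counted by C_{m−1}; m = 11 gives C_10. So R = C_10 = 16796.
P − Q − R = 2674440 − 16796 − 16796 = 2640848.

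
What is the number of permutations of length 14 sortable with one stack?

2674440

Stack-sortable permutations are exactly the 231-avoiding ones, counted by C_n; here n = 14.
C_14 = 2674440.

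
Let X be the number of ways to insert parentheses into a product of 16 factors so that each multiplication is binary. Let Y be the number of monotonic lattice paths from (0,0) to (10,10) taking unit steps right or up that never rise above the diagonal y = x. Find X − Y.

Ways to associate a product of 16 factors correspond to binary trees on 16 leaves, so the count is C_15. So X = C_15 = 9694845.
Monotone paths in an n×n grid that stay weakly below the diagonal are counted by C_n; here n = 10. So Y = C_10 = 16796.
X − Y = 9694845 − 16796 = 9678049.

9678049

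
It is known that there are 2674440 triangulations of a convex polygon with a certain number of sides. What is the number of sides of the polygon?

16

Triangulations of a convex m-gon are counted by C_{m−2}, and C_14 = 2674440.
So m − 2 = 14, giving m = 16 sides.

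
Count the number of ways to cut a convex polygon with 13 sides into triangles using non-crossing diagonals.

58786

Triangulations of a convex m-gon are counted by C_{m−2}; with m = 13 this is C_11.
C_11 = C_10 · 2(2·10+1)/(10+2) = 16796 · 42/12 = 58786.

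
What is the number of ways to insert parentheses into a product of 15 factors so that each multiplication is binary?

2674440

Bracketing 15 factors into binary products is counted by C_{15−1} = C_14.
C_14 = 2674440.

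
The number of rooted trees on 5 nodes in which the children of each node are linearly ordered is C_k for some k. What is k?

4

Rooted ordered (plane) trees on m nodes have m−1 edges and are counted by C_{m−1}; m = 5 gives C_4.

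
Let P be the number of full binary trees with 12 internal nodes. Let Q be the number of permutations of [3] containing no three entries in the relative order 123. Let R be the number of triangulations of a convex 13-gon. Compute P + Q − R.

149231

Full binary trees with n internal nodes are counted by C_n; here n = 12. So P = C_12 = 208012.
Permutations of [n] avoiding any single length-3 pattern are counted by C_n; here n = 3. So Q = C_3 = 5.
The number of triangulations of a 13-gon is the Catalan number C_11 (index = sides − 2). So R = C_11 = 58786.
P + Q − R = 208012 + 5 − 58786 = 149231.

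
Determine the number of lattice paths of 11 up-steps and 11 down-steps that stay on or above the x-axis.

A Dyck path with 11 up-steps and 11 down-steps has semilength 11, so there are C_11 of them.
C_11 = 58786.

58786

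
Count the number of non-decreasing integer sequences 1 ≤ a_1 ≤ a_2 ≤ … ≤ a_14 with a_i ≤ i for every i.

Weakly increasing sequences with a_i ≤ i biject with Dyck paths of semilength 14, so there are C_14.
C_14 = 2674440.

2674440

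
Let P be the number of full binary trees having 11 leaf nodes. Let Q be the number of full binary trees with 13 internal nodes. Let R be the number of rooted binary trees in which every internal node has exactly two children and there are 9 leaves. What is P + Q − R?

A full binary tree with L leaves has L−1 internal nodes and is counted by C_{L−1}; L = 11 gives C_10. So P = C_10 = 16796.
Full binary trees with n internal nodes are counted by C_n; here n = 13. So Q = C_13 = 742900.
Full binary trees with 9 leaves have 9−1 = 8 internal nodes, so there are C_8 of them. So R = C_8 = 1430.
P + Q − R = 16796 + 742900 − 1430 = 758266.

758266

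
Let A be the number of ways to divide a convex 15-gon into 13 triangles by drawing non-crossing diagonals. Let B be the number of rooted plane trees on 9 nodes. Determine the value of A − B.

741470

A convex 15-gon is triangulated into 13 triangles, and the number of such triangulations is the Catalan number C_{15−2} = C_13. So A = C_13 = 742900.
A rooted plane tree on 9 nodes has 8 edges, and such trees are counted by C_8. So B = C_8 = 1430.
A − B = 742900 − 1430 = 741470.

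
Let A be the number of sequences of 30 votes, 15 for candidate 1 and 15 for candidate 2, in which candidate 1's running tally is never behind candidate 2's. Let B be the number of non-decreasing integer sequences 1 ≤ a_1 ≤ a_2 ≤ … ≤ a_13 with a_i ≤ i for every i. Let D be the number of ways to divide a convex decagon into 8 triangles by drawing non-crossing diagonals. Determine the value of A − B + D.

Ballot sequences with n votes each where one side never trails are Dyck words, counted by C_n; here n = 15. So A = C_15 = 9694845.
Such sub-staircase sequences of length n are counted by C_n; here n = 13. So B = C_13 = 742900.
Triangulations of a convex m-gon are counted by C_{m−2}; with m = 10 this is C_8. So D = C_8 = 1430.
A − B + D = 9694845 − 742900 + 1430 = 8953375.

8953375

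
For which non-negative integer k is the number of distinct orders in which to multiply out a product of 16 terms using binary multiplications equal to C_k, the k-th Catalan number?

Ways to associate a product of 16 factors correspond to binary trees on 16 leaves, so the count is C_15.

15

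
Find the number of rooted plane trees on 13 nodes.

208012

A rooted plane tree on 13 nodes has 12 edges, and such trees are counted by C_12.
C_12 = 208012.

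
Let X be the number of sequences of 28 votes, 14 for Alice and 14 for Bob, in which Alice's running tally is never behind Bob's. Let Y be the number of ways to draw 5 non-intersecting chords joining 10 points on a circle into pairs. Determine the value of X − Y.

Ballot sequences with n votes each where one side never trails are Dyck words, counted by C_n; here n = 14. So X = C_14 = 2674440.
Pairing 10 circle points by 5 non-crossing chords gives C_5 matchings. So Y = C_5 = 42.
X − Y = 2674440 − 42 = 2674398.

2674398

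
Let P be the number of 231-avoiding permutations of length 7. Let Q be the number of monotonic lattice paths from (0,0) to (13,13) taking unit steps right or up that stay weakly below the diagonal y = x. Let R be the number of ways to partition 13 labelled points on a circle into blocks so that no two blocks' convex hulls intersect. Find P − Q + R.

429

For any fixed pattern of length 3, the pattern-avoiding permutations of [7] number C_7. So P = C_7 = 429.
Sub-diagonal monotone paths from (0,0) to (13,13) biject with Dyck paths of semilength 13, giving C_13. So Q = C_13 = 742900.
Non-crossing partitions of an n-element set are counted by C_n; here n = 13. So R = C_13 = 742900.
P − Q + R = 429 − 742900 + 742900 = 429.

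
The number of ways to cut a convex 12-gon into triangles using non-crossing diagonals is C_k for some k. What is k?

10

A convex 12-gon is triangulated into 10 triangles, and the number of such triangulations is the Catalan number C_{12−2} = C_10.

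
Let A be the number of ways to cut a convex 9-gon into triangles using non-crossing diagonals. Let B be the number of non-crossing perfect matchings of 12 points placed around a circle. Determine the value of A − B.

Triangulations of a convex m-gon are counted by C_{m−2}; with m = 9 this is C_7. So A = C_7 = 429.
Pairing 12 circle points by 6 non-crossing chords gives C_6 matchings. So B = C_6 = 132.
A − B = 429 − 132 = 297.

297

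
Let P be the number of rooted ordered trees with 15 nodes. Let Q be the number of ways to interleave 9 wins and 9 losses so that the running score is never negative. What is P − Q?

A rooted plane tree on 15 nodes has 14 edges, and such trees are counted by C_14. So P = C_14 = 2674440.
Reading a vote for the leader as '(' and for the other as ')' turns such a sequence into a balanced string of 9 pairs, so the count is C_9. So Q = C_9 = 4862.
P − Q = 2674440 − 4862 = 2669578.

2669578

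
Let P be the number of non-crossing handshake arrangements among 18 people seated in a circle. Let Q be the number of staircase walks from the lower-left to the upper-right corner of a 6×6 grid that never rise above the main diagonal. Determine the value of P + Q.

4994

With 18 = 2·9 people, non-crossing handshake pairings are non-crossing perfect matchings on a circle, counted by C_9. So P = C_9 = 4862.
Sub-diagonal monotone paths from (0,0) to (6,6) biject with Dyck paths of semilength 6, giving C_6. So Q = C_6 = 132.
P + Q = 4862 + 132 = 4994.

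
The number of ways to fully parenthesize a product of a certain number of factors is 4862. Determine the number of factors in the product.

10

Parenthesizations of m factors are counted by C_{m−1}; 4862 = C_9.
So the index is 9, and the number of factors is 9 + 1 = 10.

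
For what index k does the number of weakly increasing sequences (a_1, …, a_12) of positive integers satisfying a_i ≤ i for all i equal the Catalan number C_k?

Weakly increasing sequences with a_i ≤ i biject with Dyck paths of semilength 12, so there are C_12.

12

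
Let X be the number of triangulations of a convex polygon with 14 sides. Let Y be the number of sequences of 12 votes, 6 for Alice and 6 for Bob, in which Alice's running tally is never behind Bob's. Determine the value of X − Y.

207880

Triangulations of a convex m-gon are counted by C_{m−2}; with m = 14 this is C_12. So X = C_12 = 208012.
Reading a vote for the leader as '(' and for the other as ')' turns such a sequence into a balanced string of 6 pairs, so the count is C_6. So Y = C_6 = 132.
X − Y = 208012 − 132 = 207880.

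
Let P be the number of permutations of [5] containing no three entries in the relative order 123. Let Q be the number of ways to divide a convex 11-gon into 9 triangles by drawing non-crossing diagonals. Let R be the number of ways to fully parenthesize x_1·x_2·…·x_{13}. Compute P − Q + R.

Permutations of [n] avoiding any single length-3 pattern are counted by C_n; here n = 5. So P = C_5 = 42.
The number of triangulations of an 11-gon is the Catalan number C_9 (index = sides − 2). So Q = C_9 = 4862.
Parenthesizations of m factors correspond to full binary trees with m leaves, counted by C_{m−1}; m = 13 gives C_12. So R = C_12 = 208012.
P − Q + R = 42 − 4862 + 208012 = 203192.

203192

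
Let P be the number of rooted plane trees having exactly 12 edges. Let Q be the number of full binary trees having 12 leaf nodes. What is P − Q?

Rooted ordered trees with n edges are counted by C_n; here n = 12. So P = C_12 = 208012.
Full binary trees with 12 leaves have 12−1 = 11 internal nodes, so there are C_11 of them. So Q = C_11 = 58786.
P − Q = 208012 − 58786 = 149226.

149226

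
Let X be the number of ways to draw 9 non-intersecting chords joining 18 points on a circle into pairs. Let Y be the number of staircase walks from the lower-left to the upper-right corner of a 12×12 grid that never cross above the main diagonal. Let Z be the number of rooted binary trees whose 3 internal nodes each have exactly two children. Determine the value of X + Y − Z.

212869

Pairing 18 circle points by 9 non-crossing chords gives C_9 matchings. So X = C_9 = 4862.
Sub-diagonal monotone paths from (0,0) to (12,12) biject with Dyck paths of semilength 12, giving C_12. So Y = C_12 = 208012.
Full binary trees with n internal nodes are counted by C_n; here n = 3. So Z = C_3 = 5.
X + Y − Z = 4862 + 208012 − 5 = 212869.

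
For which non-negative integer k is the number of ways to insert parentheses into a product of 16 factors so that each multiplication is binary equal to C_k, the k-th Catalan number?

Bracketing 16 factors into binary products is counted by C_{16−1} = C_15.

15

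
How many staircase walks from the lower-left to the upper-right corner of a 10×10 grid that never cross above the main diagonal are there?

Monotone paths in an n×n grid that stay weakly below the diagonal are counted by C_n; here n = 10.
C_10 = C_9 · 2(2·9+1)/(9+2) = 4862 · 38/11 = 16796.

16796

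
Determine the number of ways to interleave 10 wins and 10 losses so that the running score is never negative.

Ballot sequences with n votes each where one side never trails are Dyck words, counted by C_n; here n = 10.
C_10 = 16796.

16796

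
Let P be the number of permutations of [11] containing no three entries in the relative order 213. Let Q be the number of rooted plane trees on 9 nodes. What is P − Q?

For any fixed pattern of length 3, the pattern-avoiding permutations of [11] number C_11. So P = C_11 = 58786.
Rooted ordered (plane) trees on m nodes have m−1 edges and are counted by C_{m−1}; m = 9 gives C_8. So Q = C_8 = 1430.
P − Q = 58786 − 1430 = 57356.

57356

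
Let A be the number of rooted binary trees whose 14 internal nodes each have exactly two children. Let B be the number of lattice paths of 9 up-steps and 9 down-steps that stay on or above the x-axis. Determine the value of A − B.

The number of full binary trees on 14 internal nodes is the Catalan number C_14. So A = C_14 = 2674440.
Dyck paths of semilength n (length 2n) are counted by C_n; here n = 9. So B = C_9 = 4862.
A − B = 2674440 − 4862 = 2669578.

2669578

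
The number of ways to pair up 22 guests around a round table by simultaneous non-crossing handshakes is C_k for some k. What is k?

With 22 = 2·11 people, non-crossing handshake pairings are non-crossing perfect matchings on a circle, counted by C_11.

11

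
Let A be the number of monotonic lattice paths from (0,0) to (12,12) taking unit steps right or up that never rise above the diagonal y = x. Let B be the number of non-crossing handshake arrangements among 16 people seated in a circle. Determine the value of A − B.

206582

Sub-diagonal monotone paths from (0,0) to (12,12) biject with Dyck paths of semilength 12, giving C_12. So A = C_12 = 208012.
With 16 = 2·8 people, non-crossing handshake pairings are non-crossing perfect matchings on a circle, counted by C_8. So B = C_8 = 1430.
A − B = 208012 − 1430 = 206582.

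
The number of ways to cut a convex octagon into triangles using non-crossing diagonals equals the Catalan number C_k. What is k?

A convex 8-gon is triangulated into 6 triangles, and the number of such triangulations is the Catalan number C_{8−2} = C_6.

6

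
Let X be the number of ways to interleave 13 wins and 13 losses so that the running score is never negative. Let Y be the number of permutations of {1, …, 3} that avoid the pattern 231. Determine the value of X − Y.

Reading a vote for the leader as '(' and for the other as ')' turns such a sequence into a balanced string of 13 pairs, so the count is C_13. So X = C_13 = 742900.
For any fixed pattern of length 3, the pattern-avoiding permutations of [3] number C_3. So Y = C_3 = 5.
X − Y = 742900 − 5 = 742895.

742895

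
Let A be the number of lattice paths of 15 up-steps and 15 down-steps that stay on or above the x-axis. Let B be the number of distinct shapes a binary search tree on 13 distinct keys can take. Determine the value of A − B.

Paths of 15 up- and 15 down-steps that never dip below the axis are Dyck paths; their count is C_15. So A = C_15 = 9694845.
Binary trees (left/right distinguished) on n nodes are counted by C_n; here n = 13. So B = C_13 = 742900.
A − B = 9694845 − 742900 = 8951945.

8951945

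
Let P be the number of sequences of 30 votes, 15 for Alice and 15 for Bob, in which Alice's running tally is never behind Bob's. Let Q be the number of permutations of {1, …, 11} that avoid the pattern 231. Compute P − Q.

Ballot sequences with n votes each where one side never trails are Dyck words, counted by C_n; here n = 15. So P = C_15 = 9694845.
Permutations of [n] avoiding any single length-3 pattern are counted by C_n; here n = 11. So Q = C_11 = 58786.
P − Q = 9694845 − 58786 = 9636059.

9636059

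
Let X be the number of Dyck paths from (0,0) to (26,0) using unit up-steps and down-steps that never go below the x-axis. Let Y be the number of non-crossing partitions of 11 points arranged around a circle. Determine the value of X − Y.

Paths of 13 up- and 13 down-steps that never dip below the axis are Dyck paths; their count is C_13. So X = C_13 = 742900.
The non-crossing partitions of [11] form a lattice of size C_11. So Y = C_11 = 58786.
X − Y = 742900 − 58786 = 684114.

684114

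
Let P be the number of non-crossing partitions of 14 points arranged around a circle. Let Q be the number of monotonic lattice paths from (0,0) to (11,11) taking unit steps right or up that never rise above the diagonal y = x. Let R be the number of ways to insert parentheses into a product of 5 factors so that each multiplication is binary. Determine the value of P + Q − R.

Non-crossing partitions of an n-element set are counted by C_n; here n = 14. So P = C_14 = 2674440.
Sub-diagonal monotone paths from (0,0) to (11,11) biject with Dyck paths of semilength 11, giving C_11. So Q = C_11 = 58786.
Bracketing 5 factors into binary products is counted by C_{5−1} = C_4. So R = C_4 = 14.
P + Q − R = 2674440 + 58786 − 14 = 2733212.

2733212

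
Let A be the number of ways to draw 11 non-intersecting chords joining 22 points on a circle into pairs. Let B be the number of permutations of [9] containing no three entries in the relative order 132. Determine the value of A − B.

Non-crossing perfect matchings of 2n points on a circle are counted by C_n; with 22 points, n = 11. So A = C_11 = 58786.
For any fixed pattern of length 3, the pattern-avoiding permutations of [9] number C_9. So B = C_9 = 4862.
A − B = 58786 − 4862 = 53924.

53924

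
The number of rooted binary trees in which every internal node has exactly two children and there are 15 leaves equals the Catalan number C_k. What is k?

14

A full binary tree with L leaves has L−1 internal nodes and is counted by C_{L−1}; L = 15 gives C_14.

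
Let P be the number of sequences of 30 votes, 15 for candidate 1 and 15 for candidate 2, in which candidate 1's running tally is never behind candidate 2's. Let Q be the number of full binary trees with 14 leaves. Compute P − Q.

Ballot sequences with n votes each where one side never trails are Dyck words, counted by C_n; here n = 15. So P = C_15 = 9694845.
A full binary tree with L leaves has L−1 internal nodes and is counted by C_{L−1}; L = 14 gives C_13. So Q = C_13 = 742900.
P − Q = 9694845 − 742900 = 8951945.

8951945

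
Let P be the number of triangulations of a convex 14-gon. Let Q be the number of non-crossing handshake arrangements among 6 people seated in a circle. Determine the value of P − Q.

The number of triangulations of a 14-gon is the Catalan number C_12 (index = sides − 2). So P = C_12 = 208012.
With 6 = 2·3 people, non-crossing handshake pairings are non-crossing perfect matchings on a circle, counted by C_3. So Q = C_3 = 5.
P − Q = 208012 − 5 = 208007.

208007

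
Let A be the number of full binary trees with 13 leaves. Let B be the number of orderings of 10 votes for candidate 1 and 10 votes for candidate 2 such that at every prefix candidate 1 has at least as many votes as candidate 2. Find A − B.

191216

A full binary tree with L leaves has L−1 internal nodes and is counted by C_{L−1}; L = 13 gives C_12. So A = C_12 = 208012.
Ballot sequences with n votes each where one side never trails are Dyck words, counted by C_n; here n = 10. So B = C_10 = 16796.
A − B = 208012 − 16796 = 191216.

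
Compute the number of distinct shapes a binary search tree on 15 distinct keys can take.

Binary trees (left/right distinguished) on n nodes are counted by C_n; here n = 15.
C_15 = C(30,15)/16 = 155117520/16 = 9694845.

9694845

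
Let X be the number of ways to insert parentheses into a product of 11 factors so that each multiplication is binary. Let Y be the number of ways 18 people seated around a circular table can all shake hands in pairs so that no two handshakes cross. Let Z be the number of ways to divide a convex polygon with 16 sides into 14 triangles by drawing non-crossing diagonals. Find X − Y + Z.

2686374

Parenthesizations of m factors correspond to full binary trees with m leaves, counted by C_{m−1}; m = 11 gives C_10. So X = C_10 = 16796.
Non-crossing handshake pairings of 2n people are counted by C_n; 18 people gives n = 9. So Y = C_9 = 4862.
The number of triangulations of a 16-gon is the Catalan number C_14 (index = sides − 2). So Z = C_14 = 2674440.
X − Y + Z = 16796 − 4862 + 2674440 = 2686374.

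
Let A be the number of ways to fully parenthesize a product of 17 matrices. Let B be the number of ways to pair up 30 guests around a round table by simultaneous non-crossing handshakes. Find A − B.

Ways to associate a product of 17 factors correspond to binary trees on 17 leaves, so the count is C_16. So A = C_16 = 35357670.
Non-crossing handshake pairings of 2n people are counted by C_n; 30 people gives n = 15. So B = C_15 = 9694845.
A − B = 35357670 − 9694845 = 25662825.

25662825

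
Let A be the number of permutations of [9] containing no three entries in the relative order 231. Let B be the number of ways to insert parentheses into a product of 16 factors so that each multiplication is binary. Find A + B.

Permutations of [n] avoiding any single length-3 pattern are counted by C_n; here n = 9. So A = C_9 = 4862.
Parenthesizations of m factors correspond to full binary trees with m leaves, counted by C_{m−1}; m = 16 gives C_15. So B = C_15 = 9694845.
A + B = 4862 + 9694845 = 9699707.

9699707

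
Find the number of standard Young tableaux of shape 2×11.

Standard Young tableaux of shape 2×n are counted by C_n; here n = 11.
C_11 = C(22,11)/12 = 705432/12 = 58786.

58786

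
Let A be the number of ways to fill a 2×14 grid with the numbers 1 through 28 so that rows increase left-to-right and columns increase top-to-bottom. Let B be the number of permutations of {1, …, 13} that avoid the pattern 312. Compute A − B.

By the hook-length formula (or a Dyck-path bijection), SYT of shape 2×14 number C_14. So A = C_14 = 2674440.
For any fixed pattern of length 3, the pattern-avoiding permutations of [13] number C_13. So B = C_13 = 742900.
A − B = 2674440 − 742900 = 1931540.

1931540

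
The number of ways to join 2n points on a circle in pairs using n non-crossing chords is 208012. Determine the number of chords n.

12

Non-crossing pairings of 2n points on a circle are counted by C_n, and C_12 = 208012.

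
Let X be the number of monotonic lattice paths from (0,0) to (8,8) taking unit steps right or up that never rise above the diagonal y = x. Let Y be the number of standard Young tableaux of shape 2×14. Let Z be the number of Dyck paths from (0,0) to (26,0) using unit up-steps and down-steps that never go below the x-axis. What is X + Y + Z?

3418770

Monotone paths in an n×n grid that stay weakly below the diagonal are counted by C_n; here n = 8. So X = C_8 = 1430.
Standard Young tableaux of shape 2×n are counted by C_n; here n = 14. So Y = C_14 = 2674440.
Paths of 13 up- and 13 down-steps that never dip below the axis are Dyck paths; their count is C_13. So Z = C_13 = 742900.
X + Y + Z = 1430 + 2674440 + 742900 = 3418770.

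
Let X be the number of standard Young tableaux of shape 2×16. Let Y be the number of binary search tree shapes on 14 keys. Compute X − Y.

32683230

By the hook-length formula (or a Dyck-path bijection), SYT of shape 2×16 number C_16. So X = C_16 = 35357670.
Rooted binary trees with 14 nodes (each child slot possibly empty) number C_14. So Y = C_14 = 2674440.
X − Y = 35357670 − 2674440 = 32683230.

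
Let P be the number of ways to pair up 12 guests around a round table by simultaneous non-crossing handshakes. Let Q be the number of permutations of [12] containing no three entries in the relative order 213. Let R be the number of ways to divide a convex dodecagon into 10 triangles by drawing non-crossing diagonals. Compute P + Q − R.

191348

Non-crossing handshake pairings of 2n people are counted by C_n; 12 people gives n = 6. So P = C_6 = 132.
Permutations of [n] avoiding any single length-3 pattern are counted by C_n; here n = 12. So Q = C_12 = 208012.
A convex 12-gon is triangulated into 10 triangles, and the number of such triangulations is the Catalan number C_{12−2} = C_10. So R = C_10 = 16796.
P + Q − R = 132 + 208012 − 16796 = 191348.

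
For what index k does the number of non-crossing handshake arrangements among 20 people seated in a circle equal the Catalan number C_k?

Non-crossing handshake pairings of 2n people are counted by C_n; 20 people gives n = 10.

10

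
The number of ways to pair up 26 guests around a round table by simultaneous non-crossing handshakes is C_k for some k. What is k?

With 26 = 2·13 people, non-crossing handshake pairings are non-crossing perfect matchings on a circle, counted by C_13.

13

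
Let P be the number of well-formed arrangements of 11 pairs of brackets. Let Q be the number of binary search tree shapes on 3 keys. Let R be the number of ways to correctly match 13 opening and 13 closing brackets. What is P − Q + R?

With 11 pairs the number of balanced bracket strings is the Catalan number C_11. So P = C_11 = 58786.
Binary trees (left/right distinguished) on n nodes are counted by C_n; here n = 3. So Q = C_3 = 5.
A balanced arrangement of 13 bracket pairs is a Dyck word of semilength 13, so the count is C_13. So R = C_13 = 742900.
P − Q + R = 58786 − 5 + 742900 = 801681.

801681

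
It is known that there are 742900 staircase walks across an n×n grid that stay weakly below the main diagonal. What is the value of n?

Such diagonal-avoiding paths in an n×n grid are counted by C_n. The Catalan number equal to 742900 is C_13.

13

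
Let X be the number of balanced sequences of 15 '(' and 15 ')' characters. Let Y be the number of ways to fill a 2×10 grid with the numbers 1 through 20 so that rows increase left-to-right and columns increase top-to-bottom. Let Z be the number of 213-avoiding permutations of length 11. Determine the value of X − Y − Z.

9619263

Balanced strings of n pairs of brackets are counted by C_n; here n = 15. So X = C_15 = 9694845.
Standard Young tableaux of shape 2×n are counted by C_n; here n = 10. So Y = C_10 = 16796.
For any fixed pattern of length 3, the pattern-avoiding permutations of [11] number C_11. So Z = C_11 = 58786.
X − Y − Z = 9694845 − 16796 − 58786 = 9619263.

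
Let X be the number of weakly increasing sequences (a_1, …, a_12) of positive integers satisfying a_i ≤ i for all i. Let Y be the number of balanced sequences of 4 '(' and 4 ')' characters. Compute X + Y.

208026

Weakly increasing sequences with a_i ≤ i biject with Dyck paths of semilength 12, so there are C_12. So X = C_12 = 208012.
A balanced arrangement of 4 bracket pairs is a Dyck word of semilength 4, so the count is C_4. So Y = C_4 = 14.
X + Y = 208012 + 14 = 208026.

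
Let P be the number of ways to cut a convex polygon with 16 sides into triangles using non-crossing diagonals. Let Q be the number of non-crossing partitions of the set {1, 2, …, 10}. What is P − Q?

2657644

Triangulations of a convex m-gon are counted by C_{m−2}; with m = 16 this is C_14. So P = C_14 = 2674440.
Non-crossing partitions of an n-element set are counted by C_n; here n = 10. So Q = C_10 = 16796.
P − Q = 2674440 − 16796 = 2657644.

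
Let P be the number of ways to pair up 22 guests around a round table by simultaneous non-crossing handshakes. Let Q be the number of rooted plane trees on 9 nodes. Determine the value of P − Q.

With 22 = 2·11 people, non-crossing handshake pairings are non-crossing perfect matchings on a circle, counted by C_11. So P = C_11 = 58786.
Rooted ordered (plane) trees on m nodes have m−1 edges and are counted by C_{m−1}; m = 9 gives C_8. So Q = C_8 = 1430.
P − Q = 58786 − 1430 = 57356.

57356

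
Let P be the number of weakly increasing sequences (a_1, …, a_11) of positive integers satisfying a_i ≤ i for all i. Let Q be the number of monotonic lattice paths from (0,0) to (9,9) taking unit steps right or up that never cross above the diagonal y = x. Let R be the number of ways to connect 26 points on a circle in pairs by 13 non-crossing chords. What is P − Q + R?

796824

Weakly increasing sequences with a_i ≤ i biject with Dyck paths of semilength 11, so there are C_11. So P = C_11 = 58786.
Monotone paths in an n×n grid that stay weakly below the diagonal are counted by C_n; here n = 9. So Q = C_9 = 4862.
Non-crossing perfect matchings of 2n points on a circle are counted by C_n; with 26 points, n = 13. So R = C_13 = 742900.
P − Q + R = 58786 − 4862 + 742900 = 796824.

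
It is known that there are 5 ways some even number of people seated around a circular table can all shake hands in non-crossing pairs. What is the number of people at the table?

6

Non-crossing handshake pairings of 2n people are counted by C_n, and C_3 = 5.
So n = 3, and there are 2n = 6 people.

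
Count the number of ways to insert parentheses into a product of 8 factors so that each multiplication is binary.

429

Ways to associate a product of 8 factors correspond to binary trees on 8 leaves, so the count is C_7.
C_7 = C_6 · 2(2·6+1)/(6+2) = 132 · 26/8 = 429.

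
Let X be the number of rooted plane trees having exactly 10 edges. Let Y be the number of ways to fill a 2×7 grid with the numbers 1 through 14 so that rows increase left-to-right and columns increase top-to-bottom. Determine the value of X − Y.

A rooted plane tree with 10 edges has 11 nodes, and the count is C_10. So X = C_10 = 16796.
By the hook-length formula (or a Dyck-path bijection), SYT of shape 2×7 number C_7. So Y = C_7 = 429.
X − Y = 16796 − 429 = 16367.

16367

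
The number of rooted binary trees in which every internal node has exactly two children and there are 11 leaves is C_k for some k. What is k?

10

A full binary tree with L leaves has L−1 internal nodes and is counted by C_{L−1}; L = 11 gives C_10.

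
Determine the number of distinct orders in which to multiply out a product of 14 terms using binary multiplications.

Bracketing 14 factors into binary products is counted by C_{14−1} = C_13.
C_13 = C(26,13)/14 = 10400600/14 = 742900.

742900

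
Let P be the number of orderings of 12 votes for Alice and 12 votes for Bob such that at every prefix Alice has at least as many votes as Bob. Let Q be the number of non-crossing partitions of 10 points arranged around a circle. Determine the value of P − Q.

191216

Ballot sequences with n votes each where one side never trails are Dyck words, counted by C_n; here n = 12. So P = C_12 = 208012.
The non-crossing partitions of [10] form a lattice of size C_10. So Q = C_10 = 16796.
P − Q = 208012 − 16796 = 191216.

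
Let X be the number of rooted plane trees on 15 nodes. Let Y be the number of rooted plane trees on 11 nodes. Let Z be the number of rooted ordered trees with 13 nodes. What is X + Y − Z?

Rooted ordered (plane) trees on m nodes have m−1 edges and are counted by C_{m−1}; m = 15 gives C_14. So X = C_14 = 2674440.
A rooted plane tree on 11 nodes has 10 edges, and such trees are counted by C_10. So Y = C_10 = 16796.
Rooted ordered (plane) trees on m nodes have m−1 edges and are counted by C_{m−1}; m = 13 gives C_12. So Z = C_12 = 208012.
X + Y − Z = 2674440 + 16796 − 208012 = 2483224.

2483224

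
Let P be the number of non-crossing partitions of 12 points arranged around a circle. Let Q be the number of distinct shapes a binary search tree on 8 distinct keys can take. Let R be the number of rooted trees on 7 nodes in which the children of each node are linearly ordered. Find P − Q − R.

206450

Non-crossing partitions of an n-element set are counted by C_n; here n = 12. So P = C_12 = 208012.
Rooted binary trees with 8 nodes (each child slot possibly empty) number C_8. So Q = C_8 = 1430.
Rooted ordered (plane) trees on m nodes have m−1 edges and are counted by C_{m−1}; m = 7 gives C_6. So R = C_6 = 132.
P − Q − R = 208012 − 1430 − 132 = 206450.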